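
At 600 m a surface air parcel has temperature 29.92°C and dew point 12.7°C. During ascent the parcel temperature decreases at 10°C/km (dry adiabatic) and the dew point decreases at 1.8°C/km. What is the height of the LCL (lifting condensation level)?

2700 m

T and T_d converge at 10 − 1.8 = 8.2°C per km
Height above start = (29.92 − 12.7) / 8.2 = 2.1 km
LCL altitude = 600 m + 2100 m = 2700 m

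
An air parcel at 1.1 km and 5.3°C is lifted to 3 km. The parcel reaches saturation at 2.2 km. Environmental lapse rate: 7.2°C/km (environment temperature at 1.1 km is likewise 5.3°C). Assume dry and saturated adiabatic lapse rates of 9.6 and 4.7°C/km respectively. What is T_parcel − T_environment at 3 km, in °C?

-0.64°C (parcel cooler than environment)

Parcel:
  From 1100 m to 2200 m (dry): cools by 9.6 × 1.1 = 10.56°C, giving -5.26°C.
  From 2200 m to 3000 m (saturated): cools by 4.7 × 0.8 = 3.76°C, giving -9.02°C.
Environment:
  From 1100 m to 3000 m (environment): cools by 7.2 × 1.9 = 13.68°C, giving -8.38°C.
T_parcel − T_env = -9.02 − (-8.38) = -0.64°C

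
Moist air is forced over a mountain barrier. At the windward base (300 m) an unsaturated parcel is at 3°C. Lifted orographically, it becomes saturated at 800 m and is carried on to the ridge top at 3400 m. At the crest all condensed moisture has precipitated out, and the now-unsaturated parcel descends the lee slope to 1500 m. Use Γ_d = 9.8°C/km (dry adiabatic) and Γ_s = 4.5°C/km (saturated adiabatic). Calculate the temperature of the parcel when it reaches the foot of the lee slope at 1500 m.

Dry to 800 m: -9.8 × 0.5 km = -4.9°C, so T = -1.9°C.
Saturated to 3400 m: -4.5 × 2.6 km = -11.7°C, so T = -13.6°C.
Dry descent to 1500 m: +9.8 × 1.9 km = +18.62°C, so T = 5.02°C.

5.02°C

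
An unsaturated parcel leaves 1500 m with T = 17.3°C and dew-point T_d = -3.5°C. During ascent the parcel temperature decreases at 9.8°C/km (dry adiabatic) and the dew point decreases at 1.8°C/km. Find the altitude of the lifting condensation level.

T and T_d converge at 9.8 − 1.8 = 8°C per km
Height above start = (17.3 − (-3.5)) / 8 = 2.6 km
LCL altitude = 1500 m + 2600 m = 4100 m

4100 m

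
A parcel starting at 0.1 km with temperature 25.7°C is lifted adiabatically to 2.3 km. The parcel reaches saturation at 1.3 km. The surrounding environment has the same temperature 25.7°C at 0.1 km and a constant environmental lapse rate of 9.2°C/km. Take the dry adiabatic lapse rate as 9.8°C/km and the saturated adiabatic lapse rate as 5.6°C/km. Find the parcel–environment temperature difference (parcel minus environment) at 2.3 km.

Parcel:
  Dry to 1300 m: -9.8 × 1.2 km = -11.76°C, so T = 13.94°C.
  Saturated to 2300 m: -5.6 × 1 km = -5.6°C, so T = 8.34°C.
Environment:
  Environment to 2300 m: -9.2 × 2.2 km = -20.24°C, so T = 5.46°C.
T_parcel − T_env = 8.34 − 5.46 = +2.88°C

+2.88°C (parcel warmer than environment)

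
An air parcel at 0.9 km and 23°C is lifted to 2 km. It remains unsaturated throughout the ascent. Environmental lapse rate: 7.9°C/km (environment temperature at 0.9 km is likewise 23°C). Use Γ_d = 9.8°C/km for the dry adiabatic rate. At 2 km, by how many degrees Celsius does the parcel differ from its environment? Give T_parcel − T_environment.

-2.09°C (parcel cooler than environment)

Parcel:
  From 900 m to 2000 m (dry): cools by 9.8 × 1.1 = 10.78°C, giving 12.22°C.
Environment:
  From 900 m to 2000 m (environment): cools by 7.9 × 1.1 = 8.69°C, giving 14.31°C.
T_parcel − T_env = 12.22 − 14.31 = -2.09°C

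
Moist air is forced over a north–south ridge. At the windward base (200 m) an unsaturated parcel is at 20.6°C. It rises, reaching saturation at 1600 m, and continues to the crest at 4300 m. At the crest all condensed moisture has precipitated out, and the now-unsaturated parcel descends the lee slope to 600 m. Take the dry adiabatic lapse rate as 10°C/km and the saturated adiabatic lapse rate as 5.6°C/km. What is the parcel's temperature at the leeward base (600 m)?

28.48°C

200 → 1600 m (dry, 10°C/km): ΔT = -10 × 1.4 = -14°C → T = 6.6°C
1600 → 4300 m (saturated, 5.6°C/km): ΔT = -5.6 × 2.7 = -15.12°C → T = -8.52°C
4300 → 600 m (dry descent, 10°C/km): ΔT = +10 × 3.7 = +37°C → T = 28.48°C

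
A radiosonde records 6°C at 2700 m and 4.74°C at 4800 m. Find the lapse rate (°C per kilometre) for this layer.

0.6°C/km

Γ = −ΔT/Δz = (6 − 4.74) / (4800 − 2700) m
  = 1.26°C / 2.1 km = 0.6°C/km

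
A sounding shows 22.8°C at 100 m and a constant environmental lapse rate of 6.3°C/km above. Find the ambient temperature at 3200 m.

100–3200 m, environmental: Δz = 3.1 km ⇒ ΔT = -19.53°C; T = 3.27°C

3.27°C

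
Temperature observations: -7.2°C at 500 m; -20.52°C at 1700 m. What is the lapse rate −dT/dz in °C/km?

11.1°C/km

Γ = −ΔT/Δz = (-7.2 − (-20.52)) / (1700 − 500) m
  = 13.32°C / 1.2 km = 11.1°C/km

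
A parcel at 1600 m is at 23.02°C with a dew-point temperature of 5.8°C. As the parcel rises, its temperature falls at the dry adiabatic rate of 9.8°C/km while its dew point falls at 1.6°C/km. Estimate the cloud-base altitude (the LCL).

3700 m

T and T_d converge at 9.8 − 1.6 = 8.2°C per km
Height above start = (23.02 − 5.8) / 8.2 = 2.1 km
LCL altitude = 1600 m + 2100 m = 3700 m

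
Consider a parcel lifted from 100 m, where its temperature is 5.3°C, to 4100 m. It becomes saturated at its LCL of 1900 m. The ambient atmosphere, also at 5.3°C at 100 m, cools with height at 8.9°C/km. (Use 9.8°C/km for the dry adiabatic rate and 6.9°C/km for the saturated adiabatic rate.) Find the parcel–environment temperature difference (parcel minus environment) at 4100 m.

+2.78°C (parcel warmer than environment)

Parcel:
  100–1900 m, dry: Δz = 1.8 km ⇒ ΔT = -17.64°C; T = -12.34°C
  1900–4100 m, saturated: Δz = 2.2 km ⇒ ΔT = -15.18°C; T = -27.52°C
Environment:
  100–4100 m, environment: Δz = 4 km ⇒ ΔT = -35.6°C; T = -30.3°C
T_parcel − T_env = -27.52 − (-30.3) = +2.78°C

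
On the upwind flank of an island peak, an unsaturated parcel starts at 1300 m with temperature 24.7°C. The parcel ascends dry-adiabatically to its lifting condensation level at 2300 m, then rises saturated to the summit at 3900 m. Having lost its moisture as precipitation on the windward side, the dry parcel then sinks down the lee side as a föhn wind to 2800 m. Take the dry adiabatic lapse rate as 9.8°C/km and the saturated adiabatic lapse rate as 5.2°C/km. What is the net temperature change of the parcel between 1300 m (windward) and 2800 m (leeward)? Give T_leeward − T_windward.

-7.34°C

1300–2300 m, dry: Δz = 1 km ⇒ ΔT = -9.8°C; T = 14.9°C
2300–3900 m, saturated: Δz = 1.6 km ⇒ ΔT = -8.32°C; T = 6.58°C
3900–2800 m, dry descent: Δz = 1.1 km ⇒ ΔT = +10.78°C; T = 17.36°C
Net change vs windward start: 17.36 − 24.7 = -7.34°C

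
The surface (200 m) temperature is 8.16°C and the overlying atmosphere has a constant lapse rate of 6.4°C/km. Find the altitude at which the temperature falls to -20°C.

Height above start = (8.16 − (-20)) / 6.4 = 4.4 km
Altitude = 200 m + 4400 m = 4600 m

4600 m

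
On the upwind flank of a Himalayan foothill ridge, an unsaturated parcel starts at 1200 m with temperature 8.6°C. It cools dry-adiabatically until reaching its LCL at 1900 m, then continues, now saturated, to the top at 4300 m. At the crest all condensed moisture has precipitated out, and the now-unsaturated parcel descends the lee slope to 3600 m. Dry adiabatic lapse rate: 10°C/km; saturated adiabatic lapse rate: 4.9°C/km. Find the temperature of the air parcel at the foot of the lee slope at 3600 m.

1200–1900 m, dry: Δz = 0.7 km ⇒ ΔT = -7°C; T = 1.6°C
1900–4300 m, saturated: Δz = 2.4 km ⇒ ΔT = -11.76°C; T = -10.16°C
4300–3600 m, dry descent: Δz = 0.7 km ⇒ ΔT = +7°C; T = -3.16°C

-3.16°C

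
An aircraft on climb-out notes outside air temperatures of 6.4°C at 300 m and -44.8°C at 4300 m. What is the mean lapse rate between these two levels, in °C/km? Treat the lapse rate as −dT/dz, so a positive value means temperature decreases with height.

12.8°C/km

Γ = −ΔT/Δz = (6.4 − (-44.8)) / (4300 − 300) m
  = 51.2°C / 4 km = 12.8°C/km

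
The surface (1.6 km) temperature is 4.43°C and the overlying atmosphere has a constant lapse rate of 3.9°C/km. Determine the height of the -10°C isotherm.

5.3 km

Height above start = (4.43 − (-10)) / 3.9 = 3.7 km
Altitude = 1600 m + 3700 m = 5300 m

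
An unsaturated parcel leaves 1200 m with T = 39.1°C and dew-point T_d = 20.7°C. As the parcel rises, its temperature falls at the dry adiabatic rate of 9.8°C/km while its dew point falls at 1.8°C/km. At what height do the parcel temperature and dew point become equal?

T and T_d converge at 9.8 − 1.8 = 8°C per km
Height above start = (39.1 − 20.7) / 8 = 2.3 km
LCL altitude = 1200 m + 2300 m = 3500 m

3500 m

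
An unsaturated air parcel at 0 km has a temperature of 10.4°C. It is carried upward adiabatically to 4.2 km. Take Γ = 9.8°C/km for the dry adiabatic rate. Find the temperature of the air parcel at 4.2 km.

0–4200 m, dry adiabatic: Δz = 4.2 km ⇒ ΔT = -41.16°C; T = -30.76°C

-30.76°C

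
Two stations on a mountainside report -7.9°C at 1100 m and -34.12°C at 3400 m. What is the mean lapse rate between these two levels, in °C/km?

Γ = −ΔT/Δz = (-7.9 − (-34.12)) / (3400 − 1100) m
  = 26.22°C / 2.3 km = 11.4°C/km

11.4°C/km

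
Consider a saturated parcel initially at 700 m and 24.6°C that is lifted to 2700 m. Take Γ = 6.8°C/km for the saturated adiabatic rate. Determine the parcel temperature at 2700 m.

11°C

700 → 2700 m (saturated adiabatic, 6.8°C/km): ΔT = -6.8 × 2 = -13.6°C → T = 11°C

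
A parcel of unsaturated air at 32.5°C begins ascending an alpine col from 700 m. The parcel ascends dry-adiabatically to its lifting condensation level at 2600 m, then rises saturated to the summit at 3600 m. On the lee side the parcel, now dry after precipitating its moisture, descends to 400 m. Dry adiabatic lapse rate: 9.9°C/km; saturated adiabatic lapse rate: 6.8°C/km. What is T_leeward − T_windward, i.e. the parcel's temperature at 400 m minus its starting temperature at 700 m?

+6.07°C

Dry to 2600 m: -9.9 × 1.9 km = -18.81°C, so T = 13.69°C.
Saturated to 3600 m: -6.8 × 1 km = -6.8°C, so T = 6.89°C.
Dry descent to 400 m: +9.9 × 3.2 km = +31.68°C, so T = 38.57°C.
Net change vs windward start: 38.57 − 32.5 = +6.07°C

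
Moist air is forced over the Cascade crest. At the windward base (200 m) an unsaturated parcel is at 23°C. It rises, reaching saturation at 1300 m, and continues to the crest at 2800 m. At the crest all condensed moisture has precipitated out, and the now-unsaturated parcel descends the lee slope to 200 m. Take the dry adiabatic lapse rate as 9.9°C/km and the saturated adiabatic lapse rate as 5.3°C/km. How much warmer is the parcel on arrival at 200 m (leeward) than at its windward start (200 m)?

200–1300 m, dry: Δz = 1.1 km ⇒ ΔT = -10.89°C; T = 12.11°C
1300–2800 m, saturated: Δz = 1.5 km ⇒ ΔT = -7.95°C; T = 4.16°C
2800–200 m, dry descent: Δz = 2.6 km ⇒ ΔT = +25.74°C; T = 29.9°C
Net change vs windward start: 29.9 − 23 = +6.9°C

+6.9°C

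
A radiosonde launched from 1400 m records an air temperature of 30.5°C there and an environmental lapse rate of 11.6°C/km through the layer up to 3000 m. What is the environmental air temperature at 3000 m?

Environmental to 3000 m: -11.6 × 1.6 km = -18.56°C, so T = 11.94°C.

11.94°C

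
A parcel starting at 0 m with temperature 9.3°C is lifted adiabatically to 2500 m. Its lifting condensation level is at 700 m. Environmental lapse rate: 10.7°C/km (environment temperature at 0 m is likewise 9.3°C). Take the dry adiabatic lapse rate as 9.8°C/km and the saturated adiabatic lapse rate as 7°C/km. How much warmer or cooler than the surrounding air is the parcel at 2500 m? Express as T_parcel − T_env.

+7.29°C (parcel warmer than environment)

Parcel:
  Dry to 700 m: -9.8 × 0.7 km = -6.86°C, so T = 2.44°C.
  Saturated to 2500 m: -7 × 1.8 km = -12.6°C, so T = -10.16°C.
Environment:
  Environment to 2500 m: -10.7 × 2.5 km = -26.75°C, so T = -17.45°C.
T_parcel − T_env = -10.16 − (-17.45) = +7.29°C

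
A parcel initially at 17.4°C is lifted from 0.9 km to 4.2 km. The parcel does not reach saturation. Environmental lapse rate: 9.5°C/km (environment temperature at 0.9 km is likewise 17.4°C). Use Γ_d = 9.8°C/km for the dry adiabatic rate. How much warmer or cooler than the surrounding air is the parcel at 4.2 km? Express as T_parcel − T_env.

Parcel:
  900 → 4200 m (dry, 9.8°C/km): ΔT = -9.8 × 3.3 = -32.34°C → T = -14.94°C
Environment:
  900 → 4200 m (environment, 9.5°C/km): ΔT = -9.5 × 3.3 = -31.35°C → T = -13.95°C
T_parcel − T_env = -14.94 − (-13.95) = -0.99°C

-0.99°C (parcel cooler than environment)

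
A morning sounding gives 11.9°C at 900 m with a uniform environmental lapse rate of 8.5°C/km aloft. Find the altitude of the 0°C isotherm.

Height above start = (11.9 − 0) / 8.5 = 1.4 km
Altitude = 900 m + 1400 m = 2300 m

2300 m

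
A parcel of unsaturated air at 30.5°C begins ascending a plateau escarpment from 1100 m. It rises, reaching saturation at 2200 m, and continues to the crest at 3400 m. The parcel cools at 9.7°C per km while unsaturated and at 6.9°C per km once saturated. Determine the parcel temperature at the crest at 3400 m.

11.55°C

From 1100 m to 2200 m (dry): cools by 9.7 × 1.1 = 10.67°C, giving 19.83°C.
From 2200 m to 3400 m (saturated): cools by 6.9 × 1.2 = 8.28°C, giving 11.55°C.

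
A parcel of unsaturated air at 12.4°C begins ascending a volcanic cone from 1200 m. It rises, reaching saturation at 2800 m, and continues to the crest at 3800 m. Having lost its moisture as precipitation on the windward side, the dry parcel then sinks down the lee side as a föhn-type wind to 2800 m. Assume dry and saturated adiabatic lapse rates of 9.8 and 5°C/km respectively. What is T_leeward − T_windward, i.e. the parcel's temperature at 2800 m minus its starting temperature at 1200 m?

Dry to 2800 m: -9.8 × 1.6 km = -15.68°C, so T = -3.28°C.
Saturated to 3800 m: -5 × 1 km = -5°C, so T = -8.28°C.
Dry descent to 2800 m: +9.8 × 1 km = +9.8°C, so T = 1.52°C.
Net change vs windward start: 1.52 − 12.4 = -10.88°C

-10.88°C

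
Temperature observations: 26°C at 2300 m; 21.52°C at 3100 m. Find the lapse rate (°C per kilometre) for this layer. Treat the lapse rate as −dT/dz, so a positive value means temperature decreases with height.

Γ = −ΔT/Δz = (26 − 21.52) / (3100 − 2300) m
  = 4.48°C / 0.8 km = 5.6°C/km

5.6°C/km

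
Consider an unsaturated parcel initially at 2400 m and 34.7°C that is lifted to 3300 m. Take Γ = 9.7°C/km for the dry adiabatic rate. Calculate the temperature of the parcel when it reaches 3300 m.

From 2400 m to 3300 m (dry adiabatic): cools by 9.7 × 0.9 = 8.73°C, giving 25.97°C.

25.97°C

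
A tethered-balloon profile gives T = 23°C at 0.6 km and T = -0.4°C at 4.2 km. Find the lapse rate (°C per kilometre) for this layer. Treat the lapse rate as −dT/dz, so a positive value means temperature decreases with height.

Γ = −ΔT/Δz = (23 − (-0.4)) / (4200 − 600) m
  = 23.4°C / 3.6 km = 6.5°C/km

6.5°C/km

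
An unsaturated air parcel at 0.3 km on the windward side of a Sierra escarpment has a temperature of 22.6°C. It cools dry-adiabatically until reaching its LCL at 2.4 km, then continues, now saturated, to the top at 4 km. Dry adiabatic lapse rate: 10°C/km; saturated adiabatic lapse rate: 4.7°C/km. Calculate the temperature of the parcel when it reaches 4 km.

-5.92°C

From 300 m to 2400 m (dry): cools by 10 × 2.1 = 21°C, giving 1.6°C.
From 2400 m to 4000 m (saturated): cools by 4.7 × 1.6 = 7.52°C, giving -5.92°C.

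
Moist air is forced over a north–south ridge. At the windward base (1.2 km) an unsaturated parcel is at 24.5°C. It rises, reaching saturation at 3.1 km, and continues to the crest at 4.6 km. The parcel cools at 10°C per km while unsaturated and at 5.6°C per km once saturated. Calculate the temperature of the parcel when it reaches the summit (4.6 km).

-2.9°C

Dry to 3100 m: -10 × 1.9 km = -19°C, so T = 5.5°C.
Saturated to 4600 m: -5.6 × 1.5 km = -8.4°C, so T = -2.9°C.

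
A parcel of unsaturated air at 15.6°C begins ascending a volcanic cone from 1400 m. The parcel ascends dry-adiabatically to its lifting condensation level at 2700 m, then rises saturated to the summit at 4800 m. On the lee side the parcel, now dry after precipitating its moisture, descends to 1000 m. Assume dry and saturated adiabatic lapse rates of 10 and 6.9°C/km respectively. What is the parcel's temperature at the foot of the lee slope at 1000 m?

1400–2700 m, dry: Δz = 1.3 km ⇒ ΔT = -13°C; T = 2.6°C
2700–4800 m, saturated: Δz = 2.1 km ⇒ ΔT = -14.49°C; T = -11.89°C
4800–1000 m, dry descent: Δz = 3.8 km ⇒ ΔT = +38°C; T = 26.11°C

26.11°C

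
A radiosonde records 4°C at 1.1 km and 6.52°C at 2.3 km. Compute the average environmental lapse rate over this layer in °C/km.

-2.1°C/km

Γ = −ΔT/Δz = (4 − 6.52) / (2300 − 1100) m
  = -2.52°C / 1.2 km = -2.1°C/km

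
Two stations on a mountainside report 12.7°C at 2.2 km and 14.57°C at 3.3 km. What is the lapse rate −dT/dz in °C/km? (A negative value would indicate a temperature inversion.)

Γ = −ΔT/Δz = (12.7 − 14.57) / (3300 − 2200) m
  = -1.87°C / 1.1 km = -1.7°C/km

-1.7°C/km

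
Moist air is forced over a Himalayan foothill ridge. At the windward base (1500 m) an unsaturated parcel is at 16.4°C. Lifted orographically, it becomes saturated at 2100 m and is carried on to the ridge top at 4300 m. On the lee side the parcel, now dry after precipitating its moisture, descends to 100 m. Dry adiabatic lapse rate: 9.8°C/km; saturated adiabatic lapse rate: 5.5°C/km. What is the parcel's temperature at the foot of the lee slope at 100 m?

From 1500 m to 2100 m (dry): cools by 9.8 × 0.6 = 5.88°C, giving 10.52°C.
From 2100 m to 4300 m (saturated): cools by 5.5 × 2.2 = 12.1°C, giving -1.58°C.
From 4300 m to 100 m (dry descent): warms by 9.8 × 4.2 = 41.16°C, giving 39.58°C.

39.58°C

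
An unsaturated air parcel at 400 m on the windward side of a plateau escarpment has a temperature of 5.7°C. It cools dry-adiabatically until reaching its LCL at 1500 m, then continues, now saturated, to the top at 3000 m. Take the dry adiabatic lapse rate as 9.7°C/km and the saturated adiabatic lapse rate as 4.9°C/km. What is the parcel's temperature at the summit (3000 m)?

Dry to 1500 m: -9.7 × 1.1 km = -10.67°C, so T = -4.97°C.
Saturated to 3000 m: -4.9 × 1.5 km = -7.35°C, so T = -12.32°C.

-12.32°C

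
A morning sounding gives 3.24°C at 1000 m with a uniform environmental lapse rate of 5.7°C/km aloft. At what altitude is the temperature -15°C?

Height above start = (3.24 − (-15)) / 5.7 = 3.2 km
Altitude = 1000 m + 3200 m = 4200 m

4200 m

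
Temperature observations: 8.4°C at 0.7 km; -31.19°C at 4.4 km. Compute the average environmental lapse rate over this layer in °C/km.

10.7°C/km

Γ = −ΔT/Δz = (8.4 − (-31.19)) / (4400 − 700) m
  = 39.59°C / 3.7 km = 10.7°C/km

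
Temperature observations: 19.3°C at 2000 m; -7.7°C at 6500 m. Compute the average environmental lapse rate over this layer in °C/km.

Γ = −ΔT/Δz = (19.3 − (-7.7)) / (6500 − 2000) m
  = 27°C / 4.5 km = 6°C/km

6°C/km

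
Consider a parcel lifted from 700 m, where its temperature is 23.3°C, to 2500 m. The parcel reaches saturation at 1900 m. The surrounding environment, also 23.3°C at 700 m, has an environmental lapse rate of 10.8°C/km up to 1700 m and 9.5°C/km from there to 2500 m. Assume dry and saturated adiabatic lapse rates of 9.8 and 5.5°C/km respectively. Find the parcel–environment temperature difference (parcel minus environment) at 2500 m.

+3.34°C (parcel warmer than environment)

Parcel:
  700 → 1900 m (dry, 9.8°C/km): ΔT = -9.8 × 1.2 = -11.76°C → T = 11.54°C
  1900 → 2500 m (saturated, 5.5°C/km): ΔT = -5.5 × 0.6 = -3.3°C → T = 8.24°C
Environment:
  700 → 1700 m (environment, lower layer, 10.8°C/km): ΔT = -10.8 × 1 = -10.8°C → T = 12.5°C
  1700 → 2500 m (environment, upper layer, 9.5°C/km): ΔT = -9.5 × 0.8 = -7.6°C → T = 4.9°C
T_parcel − T_env = 8.24 − 4.9 = +3.34°C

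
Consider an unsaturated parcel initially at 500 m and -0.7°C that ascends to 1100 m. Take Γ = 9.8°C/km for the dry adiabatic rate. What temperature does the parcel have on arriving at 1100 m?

-6.58°C

500–1100 m, dry adiabatic: Δz = 0.6 km ⇒ ΔT = -5.88°C; T = -6.58°C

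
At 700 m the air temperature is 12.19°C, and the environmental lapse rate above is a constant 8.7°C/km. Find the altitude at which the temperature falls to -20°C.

4400 m

Height above start = (12.19 − (-20)) / 8.7 = 3.7 km
Altitude = 700 m + 3700 m = 4400 m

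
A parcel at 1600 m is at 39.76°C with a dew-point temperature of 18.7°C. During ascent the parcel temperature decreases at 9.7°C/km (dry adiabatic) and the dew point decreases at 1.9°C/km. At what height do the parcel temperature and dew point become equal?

4300 m

T and T_d converge at 9.7 − 1.9 = 7.8°C per km
Height above start = (39.76 − 18.7) / 7.8 = 2.7 km
LCL altitude = 1600 m + 2700 m = 4300 m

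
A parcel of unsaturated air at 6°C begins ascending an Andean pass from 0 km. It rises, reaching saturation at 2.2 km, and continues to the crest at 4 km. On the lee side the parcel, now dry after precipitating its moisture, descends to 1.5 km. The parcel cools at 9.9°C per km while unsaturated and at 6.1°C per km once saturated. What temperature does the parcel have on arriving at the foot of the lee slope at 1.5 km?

-2.01°C

0 → 2200 m (dry, 9.9°C/km): ΔT = -9.9 × 2.2 = -21.78°C → T = -15.78°C
2200 → 4000 m (saturated, 6.1°C/km): ΔT = -6.1 × 1.8 = -10.98°C → T = -26.76°C
4000 → 1500 m (dry descent, 9.9°C/km): ΔT = +9.9 × 2.5 = +24.75°C → T = -2.01°C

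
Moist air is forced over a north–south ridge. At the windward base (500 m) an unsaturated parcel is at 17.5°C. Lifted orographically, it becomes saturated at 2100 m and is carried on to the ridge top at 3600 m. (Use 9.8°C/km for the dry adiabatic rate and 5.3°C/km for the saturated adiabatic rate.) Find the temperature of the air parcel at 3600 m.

-6.13°C

From 500 m to 2100 m (dry): cools by 9.8 × 1.6 = 15.68°C, giving 1.82°C.
From 2100 m to 3600 m (saturated): cools by 5.3 × 1.5 = 7.95°C, giving -6.13°C.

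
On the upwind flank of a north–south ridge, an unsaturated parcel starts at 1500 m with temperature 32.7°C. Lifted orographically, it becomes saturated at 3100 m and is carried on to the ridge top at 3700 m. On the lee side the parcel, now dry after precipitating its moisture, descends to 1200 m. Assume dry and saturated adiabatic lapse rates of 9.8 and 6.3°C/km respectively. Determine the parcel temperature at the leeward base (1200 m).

1500 → 3100 m (dry, 9.8°C/km): ΔT = -9.8 × 1.6 = -15.68°C → T = 17.02°C
3100 → 3700 m (saturated, 6.3°C/km): ΔT = -6.3 × 0.6 = -3.78°C → T = 13.24°C
3700 → 1200 m (dry descent, 9.8°C/km): ΔT = +9.8 × 2.5 = +24.5°C → T = 37.74°C

37.74°C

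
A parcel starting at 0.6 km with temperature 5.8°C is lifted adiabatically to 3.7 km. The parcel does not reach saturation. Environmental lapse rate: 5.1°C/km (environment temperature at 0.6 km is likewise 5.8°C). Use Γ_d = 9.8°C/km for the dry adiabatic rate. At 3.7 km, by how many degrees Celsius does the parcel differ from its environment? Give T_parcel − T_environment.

Parcel:
  Dry to 3700 m: -9.8 × 3.1 km = -30.38°C, so T = -24.58°C.
Environment:
  Environment to 3700 m: -5.1 × 3.1 km = -15.81°C, so T = -10.01°C.
T_parcel − T_env = -24.58 − (-10.01) = -14.57°C

-14.57°C (parcel cooler than environment)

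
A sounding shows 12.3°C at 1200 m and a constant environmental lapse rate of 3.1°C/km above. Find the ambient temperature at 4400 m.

2.38°C

1200 → 4400 m (environmental, 3.1°C/km): ΔT = -3.1 × 3.2 = -9.92°C → T = 2.38°C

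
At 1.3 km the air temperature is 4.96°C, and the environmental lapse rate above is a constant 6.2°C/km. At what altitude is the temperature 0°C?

2.1 km

Height above start = (4.96 − 0) / 6.2 = 0.8 km
Altitude = 1300 m + 800 m = 2100 m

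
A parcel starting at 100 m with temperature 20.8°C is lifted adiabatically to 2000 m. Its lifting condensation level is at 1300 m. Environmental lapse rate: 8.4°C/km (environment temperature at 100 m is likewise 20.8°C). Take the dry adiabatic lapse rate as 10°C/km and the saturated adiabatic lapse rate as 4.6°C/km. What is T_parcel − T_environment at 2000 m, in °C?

Parcel:
  From 100 m to 1300 m (dry): cools by 10 × 1.2 = 12°C, giving 8.8°C.
  From 1300 m to 2000 m (saturated): cools by 4.6 × 0.7 = 3.22°C, giving 5.58°C.
Environment:
  From 100 m to 2000 m (environment): cools by 8.4 × 1.9 = 15.96°C, giving 4.84°C.
T_parcel − T_env = 5.58 − 4.84 = +0.74°C

+0.74°C (parcel warmer than environment)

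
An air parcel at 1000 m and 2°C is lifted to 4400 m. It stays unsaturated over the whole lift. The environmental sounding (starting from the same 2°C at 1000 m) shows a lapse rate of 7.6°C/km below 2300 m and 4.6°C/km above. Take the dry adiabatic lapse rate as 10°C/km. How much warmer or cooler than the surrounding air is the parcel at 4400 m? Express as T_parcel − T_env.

-14.46°C (parcel cooler than environment)

Parcel:
  Dry to 4400 m: -10 × 3.4 km = -34°C, so T = -32°C.
Environment:
  Environment, lower layer to 2300 m: -7.6 × 1.3 km = -9.88°C, so T = -7.88°C.
  Environment, upper layer to 4400 m: -4.6 × 2.1 km = -9.66°C, so T = -17.54°C.
T_parcel − T_env = -32 − (-17.54) = -14.46°C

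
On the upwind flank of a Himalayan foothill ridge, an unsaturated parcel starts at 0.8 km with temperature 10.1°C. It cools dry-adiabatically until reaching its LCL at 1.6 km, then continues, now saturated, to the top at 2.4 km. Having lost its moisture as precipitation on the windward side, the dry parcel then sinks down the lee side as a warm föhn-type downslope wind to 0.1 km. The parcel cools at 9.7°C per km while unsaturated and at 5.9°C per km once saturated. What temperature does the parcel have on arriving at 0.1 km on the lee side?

Dry to 1600 m: -9.7 × 0.8 km = -7.76°C, so T = 2.34°C.
Saturated to 2400 m: -5.9 × 0.8 km = -4.72°C, so T = -2.38°C.
Dry descent to 100 m: +9.7 × 2.3 km = +22.31°C, so T = 19.93°C.

19.93°C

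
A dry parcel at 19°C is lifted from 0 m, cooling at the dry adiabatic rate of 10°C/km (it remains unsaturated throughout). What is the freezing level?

1900 m

Height above start = (19 − 0) / 10 = 1.9 km
Altitude = 0 m + 1900 m = 1900 m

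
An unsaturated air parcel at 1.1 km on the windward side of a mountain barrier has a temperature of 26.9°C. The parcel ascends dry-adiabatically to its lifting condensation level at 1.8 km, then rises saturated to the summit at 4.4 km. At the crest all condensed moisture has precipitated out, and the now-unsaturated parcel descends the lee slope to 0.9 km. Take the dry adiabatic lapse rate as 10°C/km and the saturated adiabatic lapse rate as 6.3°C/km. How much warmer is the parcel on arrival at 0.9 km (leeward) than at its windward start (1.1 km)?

+11.62°C

1100–1800 m, dry: Δz = 0.7 km ⇒ ΔT = -7°C; T = 19.9°C
1800–4400 m, saturated: Δz = 2.6 km ⇒ ΔT = -16.38°C; T = 3.52°C
4400–900 m, dry descent: Δz = 3.5 km ⇒ ΔT = +35°C; T = 38.52°C
Net change vs windward start: 38.52 − 26.9 = +11.62°C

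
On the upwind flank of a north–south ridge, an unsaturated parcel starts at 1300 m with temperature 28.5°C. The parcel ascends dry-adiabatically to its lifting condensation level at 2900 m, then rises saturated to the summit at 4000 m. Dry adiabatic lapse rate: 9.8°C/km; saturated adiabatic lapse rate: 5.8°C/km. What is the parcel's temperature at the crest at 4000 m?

6.44°C

From 1300 m to 2900 m (dry): cools by 9.8 × 1.6 = 15.68°C, giving 12.82°C.
From 2900 m to 4000 m (saturated): cools by 5.8 × 1.1 = 6.38°C, giving 6.44°C.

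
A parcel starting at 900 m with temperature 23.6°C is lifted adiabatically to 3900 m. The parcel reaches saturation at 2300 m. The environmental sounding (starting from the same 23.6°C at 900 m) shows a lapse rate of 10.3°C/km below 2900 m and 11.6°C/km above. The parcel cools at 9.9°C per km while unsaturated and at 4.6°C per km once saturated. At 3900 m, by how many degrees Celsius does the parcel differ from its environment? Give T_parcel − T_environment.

Parcel:
  900 → 2300 m (dry, 9.9°C/km): ΔT = -9.9 × 1.4 = -13.86°C → T = 9.74°C
  2300 → 3900 m (saturated, 4.6°C/km): ΔT = -4.6 × 1.6 = -7.36°C → T = 2.38°C
Environment:
  900 → 2900 m (environment, lower layer, 10.3°C/km): ΔT = -10.3 × 2 = -20.6°C → T = 3°C
  2900 → 3900 m (environment, upper layer, 11.6°C/km): ΔT = -11.6 × 1 = -11.6°C → T = -8.6°C
T_parcel − T_env = 2.38 − (-8.6) = +10.98°C

+10.98°C (parcel warmer than environment)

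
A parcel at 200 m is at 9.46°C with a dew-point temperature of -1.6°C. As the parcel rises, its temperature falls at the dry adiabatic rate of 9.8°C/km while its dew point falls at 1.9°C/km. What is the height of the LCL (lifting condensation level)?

T and T_d converge at 9.8 − 1.9 = 7.9°C per km
Height above start = (9.46 − (-1.6)) / 7.9 = 1.4 km
LCL altitude = 200 m + 1400 m = 1600 m

1600 m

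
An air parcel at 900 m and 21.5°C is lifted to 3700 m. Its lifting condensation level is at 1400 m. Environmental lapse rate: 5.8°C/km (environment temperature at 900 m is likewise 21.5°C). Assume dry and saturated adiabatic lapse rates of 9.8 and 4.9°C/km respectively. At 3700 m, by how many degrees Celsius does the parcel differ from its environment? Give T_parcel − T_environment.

+0.07°C (parcel warmer than environment)

Parcel:
  Dry to 1400 m: -9.8 × 0.5 km = -4.9°C, so T = 16.6°C.
  Saturated to 3700 m: -4.9 × 2.3 km = -11.27°C, so T = 5.33°C.
Environment:
  Environment to 3700 m: -5.8 × 2.8 km = -16.24°C, so T = 5.26°C.
T_parcel − T_env = 5.33 − 5.26 = +0.07°C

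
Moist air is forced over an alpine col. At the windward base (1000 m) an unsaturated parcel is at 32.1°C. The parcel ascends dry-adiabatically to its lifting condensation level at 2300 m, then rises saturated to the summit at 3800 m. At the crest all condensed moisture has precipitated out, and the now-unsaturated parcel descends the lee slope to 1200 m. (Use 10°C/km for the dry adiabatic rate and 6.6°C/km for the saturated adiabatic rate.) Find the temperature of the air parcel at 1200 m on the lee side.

1000 → 2300 m (dry, 10°C/km): ΔT = -10 × 1.3 = -13°C → T = 19.1°C
2300 → 3800 m (saturated, 6.6°C/km): ΔT = -6.6 × 1.5 = -9.9°C → T = 9.2°C
3800 → 1200 m (dry descent, 10°C/km): ΔT = +10 × 2.6 = +26°C → T = 35.2°C

35.2°C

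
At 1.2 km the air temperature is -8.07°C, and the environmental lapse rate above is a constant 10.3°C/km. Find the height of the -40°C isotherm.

Height above start = (-8.07 − (-40)) / 10.3 = 3.1 km
Altitude = 1200 m + 3100 m = 4300 m

4.3 km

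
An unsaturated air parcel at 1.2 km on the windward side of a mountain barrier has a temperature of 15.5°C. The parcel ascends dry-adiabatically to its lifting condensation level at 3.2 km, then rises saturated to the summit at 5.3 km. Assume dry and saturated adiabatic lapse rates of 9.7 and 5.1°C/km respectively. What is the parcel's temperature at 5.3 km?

-14.61°C

1200 → 3200 m (dry, 9.7°C/km): ΔT = -9.7 × 2 = -19.4°C → T = -3.9°C
3200 → 5300 m (saturated, 5.1°C/km): ΔT = -5.1 × 2.1 = -10.71°C → T = -14.61°C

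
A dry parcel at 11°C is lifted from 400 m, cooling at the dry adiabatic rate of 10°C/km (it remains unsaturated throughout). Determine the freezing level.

1500 m

Height above start = (11 − 0) / 10 = 1.1 km
Altitude = 400 m + 1100 m = 1500 m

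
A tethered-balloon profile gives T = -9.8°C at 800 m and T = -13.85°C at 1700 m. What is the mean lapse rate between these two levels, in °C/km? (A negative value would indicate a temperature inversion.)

Γ = −ΔT/Δz = (-9.8 − (-13.85)) / (1700 − 800) m
  = 4.05°C / 0.9 km = 4.5°C/km

4.5°C/km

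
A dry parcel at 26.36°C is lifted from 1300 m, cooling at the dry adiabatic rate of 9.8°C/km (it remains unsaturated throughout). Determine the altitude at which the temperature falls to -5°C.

Height above start = (26.36 − (-5)) / 9.8 = 3.2 km
Altitude = 1300 m + 3200 m = 4500 m

4500 m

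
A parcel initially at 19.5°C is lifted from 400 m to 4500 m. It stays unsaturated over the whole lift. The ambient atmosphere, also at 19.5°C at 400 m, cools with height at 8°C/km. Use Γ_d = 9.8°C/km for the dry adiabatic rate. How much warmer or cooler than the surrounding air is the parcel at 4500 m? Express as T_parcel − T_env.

-7.38°C (parcel cooler than environment)

Parcel:
  From 400 m to 4500 m (dry): cools by 9.8 × 4.1 = 40.18°C, giving -20.68°C.
Environment:
  From 400 m to 4500 m (environment): cools by 8 × 4.1 = 32.8°C, giving -13.3°C.
T_parcel − T_env = -20.68 − (-13.3) = -7.38°C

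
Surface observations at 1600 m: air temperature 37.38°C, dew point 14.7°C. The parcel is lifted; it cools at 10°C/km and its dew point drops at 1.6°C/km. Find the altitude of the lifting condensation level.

T and T_d converge at 10 − 1.6 = 8.4°C per km
Height above start = (37.38 − 14.7) / 8.4 = 2.7 km
LCL altitude = 1600 m + 2700 m = 4300 m

4300 m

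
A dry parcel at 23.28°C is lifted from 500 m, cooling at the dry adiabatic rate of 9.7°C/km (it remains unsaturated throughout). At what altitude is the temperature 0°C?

2900 m

Height above start = (23.28 − 0) / 9.7 = 2.4 km
Altitude = 500 m + 2400 m = 2900 m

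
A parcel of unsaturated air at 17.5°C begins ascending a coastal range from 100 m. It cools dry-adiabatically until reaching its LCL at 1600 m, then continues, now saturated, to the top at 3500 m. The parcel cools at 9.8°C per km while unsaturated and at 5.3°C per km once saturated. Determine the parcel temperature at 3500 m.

-7.27°C

100 → 1600 m (dry, 9.8°C/km): ΔT = -9.8 × 1.5 = -14.7°C → T = 2.8°C
1600 → 3500 m (saturated, 5.3°C/km): ΔT = -5.3 × 1.9 = -10.07°C → T = -7.27°C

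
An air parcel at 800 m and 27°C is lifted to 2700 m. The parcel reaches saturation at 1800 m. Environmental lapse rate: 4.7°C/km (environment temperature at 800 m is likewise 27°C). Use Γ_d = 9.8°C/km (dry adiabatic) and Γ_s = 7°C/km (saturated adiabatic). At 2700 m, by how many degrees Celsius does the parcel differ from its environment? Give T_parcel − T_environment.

Parcel:
  From 800 m to 1800 m (dry): cools by 9.8 × 1 = 9.8°C, giving 17.2°C.
  From 1800 m to 2700 m (saturated): cools by 7 × 0.9 = 6.3°C, giving 10.9°C.
Environment:
  From 800 m to 2700 m (environment): cools by 4.7 × 1.9 = 8.93°C, giving 18.07°C.
T_parcel − T_env = 10.9 − 18.07 = -7.17°C

-7.17°C (parcel cooler than environment)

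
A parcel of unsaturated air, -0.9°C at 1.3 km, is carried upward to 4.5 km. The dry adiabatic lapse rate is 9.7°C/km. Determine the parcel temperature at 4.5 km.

1300–4500 m, dry adiabatic: Δz = 3.2 km ⇒ ΔT = -31.04°C; T = -31.94°C

-31.94°C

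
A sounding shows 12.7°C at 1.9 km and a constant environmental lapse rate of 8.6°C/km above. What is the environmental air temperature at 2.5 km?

1900–2500 m, environmental: Δz = 0.6 km ⇒ ΔT = -5.16°C; T = 7.54°C

7.54°C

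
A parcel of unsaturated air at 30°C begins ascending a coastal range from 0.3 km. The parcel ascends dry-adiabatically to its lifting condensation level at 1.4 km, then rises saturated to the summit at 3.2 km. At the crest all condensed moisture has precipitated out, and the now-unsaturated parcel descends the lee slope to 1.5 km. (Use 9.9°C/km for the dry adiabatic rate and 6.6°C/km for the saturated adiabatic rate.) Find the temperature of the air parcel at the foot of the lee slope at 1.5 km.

24.06°C

300–1400 m, dry: Δz = 1.1 km ⇒ ΔT = -10.89°C; T = 19.11°C
1400–3200 m, saturated: Δz = 1.8 km ⇒ ΔT = -11.88°C; T = 7.23°C
3200–1500 m, dry descent: Δz = 1.7 km ⇒ ΔT = +16.83°C; T = 24.06°C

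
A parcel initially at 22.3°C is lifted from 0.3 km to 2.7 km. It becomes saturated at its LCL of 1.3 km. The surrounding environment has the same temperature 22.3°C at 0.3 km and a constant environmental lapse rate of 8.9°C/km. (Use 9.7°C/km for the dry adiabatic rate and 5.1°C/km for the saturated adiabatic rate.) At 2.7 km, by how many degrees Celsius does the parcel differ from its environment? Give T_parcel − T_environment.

Parcel:
  Dry to 1300 m: -9.7 × 1 km = -9.7°C, so T = 12.6°C.
  Saturated to 2700 m: -5.1 × 1.4 km = -7.14°C, so T = 5.46°C.
Environment:
  Environment to 2700 m: -8.9 × 2.4 km = -21.36°C, so T = 0.94°C.
T_parcel − T_env = 5.46 − 0.94 = +4.52°C

+4.52°C (parcel warmer than environment)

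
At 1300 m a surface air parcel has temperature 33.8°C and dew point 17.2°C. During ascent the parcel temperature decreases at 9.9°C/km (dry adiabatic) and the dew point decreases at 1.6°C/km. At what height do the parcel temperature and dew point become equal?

3300 m

T and T_d converge at 9.9 − 1.6 = 8.3°C per km
Height above start = (33.8 − 17.2) / 8.3 = 2 km
LCL altitude = 1300 m + 2000 m = 3300 m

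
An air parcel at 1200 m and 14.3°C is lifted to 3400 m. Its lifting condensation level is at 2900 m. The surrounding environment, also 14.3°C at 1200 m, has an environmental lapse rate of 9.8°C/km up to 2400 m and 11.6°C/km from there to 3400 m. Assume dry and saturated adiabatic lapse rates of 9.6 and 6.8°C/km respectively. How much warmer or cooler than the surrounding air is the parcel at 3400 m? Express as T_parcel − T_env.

+3.64°C (parcel warmer than environment)

Parcel:
  From 1200 m to 2900 m (dry): cools by 9.6 × 1.7 = 16.32°C, giving -2.02°C.
  From 2900 m to 3400 m (saturated): cools by 6.8 × 0.5 = 3.4°C, giving -5.42°C.
Environment:
  From 1200 m to 2400 m (environment, lower layer): cools by 9.8 × 1.2 = 11.76°C, giving 2.54°C.
  From 2400 m to 3400 m (environment, upper layer): cools by 11.6 × 1 = 11.6°C, giving -9.06°C.
T_parcel − T_env = -5.42 − (-9.06) = +3.64°C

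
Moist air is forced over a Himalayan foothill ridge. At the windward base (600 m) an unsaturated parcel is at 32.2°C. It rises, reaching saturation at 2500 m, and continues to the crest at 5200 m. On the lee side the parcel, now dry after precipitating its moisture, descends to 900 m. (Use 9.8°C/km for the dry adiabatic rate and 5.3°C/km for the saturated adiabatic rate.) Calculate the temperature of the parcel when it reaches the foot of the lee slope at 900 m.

600–2500 m, dry: Δz = 1.9 km ⇒ ΔT = -18.62°C; T = 13.58°C
2500–5200 m, saturated: Δz = 2.7 km ⇒ ΔT = -14.31°C; T = -0.73°C
5200–900 m, dry descent: Δz = 4.3 km ⇒ ΔT = +42.14°C; T = 41.41°C

41.41°C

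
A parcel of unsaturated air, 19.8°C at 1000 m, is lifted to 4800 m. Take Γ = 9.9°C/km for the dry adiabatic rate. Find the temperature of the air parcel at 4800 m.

-17.82°C

From 1000 m to 4800 m (dry adiabatic): cools by 9.9 × 3.8 = 37.62°C, giving -17.82°C.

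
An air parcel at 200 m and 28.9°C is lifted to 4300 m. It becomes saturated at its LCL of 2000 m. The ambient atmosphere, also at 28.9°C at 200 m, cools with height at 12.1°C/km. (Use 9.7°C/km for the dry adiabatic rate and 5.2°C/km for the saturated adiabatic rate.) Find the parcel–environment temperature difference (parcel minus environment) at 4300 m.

+20.19°C (parcel warmer than environment)

Parcel:
  From 200 m to 2000 m (dry): cools by 9.7 × 1.8 = 17.46°C, giving 11.44°C.
  From 2000 m to 4300 m (saturated): cools by 5.2 × 2.3 = 11.96°C, giving -0.52°C.
Environment:
  From 200 m to 4300 m (environment): cools by 12.1 × 4.1 = 49.61°C, giving -20.71°C.
T_parcel − T_env = -0.52 − (-20.71) = +20.19°C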